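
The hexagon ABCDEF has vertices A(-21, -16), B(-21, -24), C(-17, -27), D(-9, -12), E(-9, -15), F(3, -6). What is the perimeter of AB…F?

|AB| = √((0)² + (-8)²) = √64 = 8
|BC| = √((4)² + (-3)²) = √25 = 5
|CD| = √((8)² + (15)²) = √289 = 17
|DE| = √((0)² + (-3)²) = √9 = 3
|EF| = √((12)² + (9)²) = √225 = 15
|FA| = √((-24)² + (-10)²) = √676 = 26
Perimeter = 8 + 5 + 17 + 3 + 15 + 26 = 74.

74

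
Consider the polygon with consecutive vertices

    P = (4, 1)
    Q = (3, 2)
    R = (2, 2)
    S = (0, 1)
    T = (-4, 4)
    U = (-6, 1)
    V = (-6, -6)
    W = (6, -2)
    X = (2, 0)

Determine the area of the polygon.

64.5

Apply Gauss's area formula: 2A = Σ (x_i·y_{i+1} − x_{i+1}·y_i), indices taken mod 9.
Σ = (5) + (2) + (2) + (4) + (20) + (42) + (48) + (4) + (2) = 129
Area = |Σ|/2 = 64.5.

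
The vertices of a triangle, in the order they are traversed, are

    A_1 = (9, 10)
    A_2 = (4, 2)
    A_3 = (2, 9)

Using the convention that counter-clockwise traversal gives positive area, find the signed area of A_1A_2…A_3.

Σ = (-22) + (32) + (-61) = -51
Signed area = Σ/2 = -25.5 (negative ⇒ clockwise traversal).

-25.5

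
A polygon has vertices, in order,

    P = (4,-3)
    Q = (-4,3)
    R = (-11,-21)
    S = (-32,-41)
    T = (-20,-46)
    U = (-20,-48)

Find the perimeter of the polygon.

130

|PQ| = √((-8)² + (6)²) = √100 = 10
|QR| = √((-7)² + (-24)²) = √625 = 25
|RS| = √((-21)² + (-20)²) = √841 = 29
|ST| = √((12)² + (-5)²) = √169 = 13
|TU| = √((0)² + (-2)²) = √4 = 2
|UP| = √((24)² + (45)²) = √2601 = 51
Perimeter = 10 + 25 + 29 + 13 + 2 + 51 = 130.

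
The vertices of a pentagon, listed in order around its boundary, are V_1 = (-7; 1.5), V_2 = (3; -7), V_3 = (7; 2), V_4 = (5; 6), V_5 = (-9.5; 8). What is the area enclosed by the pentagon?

135.125

Σ = (44.5) + (55) + (32) + (97) + (41.75) = 270.25
Area = |Σ|/2 = 135.125.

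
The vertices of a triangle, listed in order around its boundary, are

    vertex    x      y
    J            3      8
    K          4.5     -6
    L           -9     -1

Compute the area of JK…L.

Cross-terms: -54, -58.5, -69  ⇒  Σ = -181.5
Area = |Σ|/2 = 90.75.

90.75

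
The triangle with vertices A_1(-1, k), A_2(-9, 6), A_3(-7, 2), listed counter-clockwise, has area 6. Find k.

-4

Write out the shoelace sum; only the two edges meeting at A_1 involve k:
2·Area = [((-7)·k − (-1)·2) + ((-1)·6 − (-9)·k)] + 24
       = 2·k + 20 = 12
⇒ k = -4.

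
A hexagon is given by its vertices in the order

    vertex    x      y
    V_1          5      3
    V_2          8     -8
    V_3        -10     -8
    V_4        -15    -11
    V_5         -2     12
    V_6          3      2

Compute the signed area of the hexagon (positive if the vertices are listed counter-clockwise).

-230.5

Apply the surveyor's formula: 2A = Σ (x_i·y_{i+1} − x_{i+1}·y_i), indices taken mod 6.
V_1→V_2: (5)(-8) − (8)(3) = -64
V_2→V_3: (8)(-8) − (-10)(-8) = -144
V_3→V_4: (-10)(-11) − (-15)(-8) = -10
V_4→V_5: (-15)(12) − (-2)(-11) = -202
V_5→V_6: (-2)(2) − (3)(12) = -40
V_6→V_1: (3)(3) − (5)(2) = -1
Σ = -461
Signed area = Σ/2 = -230.5 (negative ⇒ clockwise traversal).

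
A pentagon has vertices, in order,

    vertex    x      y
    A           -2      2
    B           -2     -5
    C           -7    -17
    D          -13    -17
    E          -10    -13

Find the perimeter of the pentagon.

|AB| = √((0)² + (-7)²) = √49 = 7
|BC| = √((-5)² + (-12)²) = √169 = 13
|CD| = √((-6)² + (0)²) = √36 = 6
|DE| = √((3)² + (4)²) = √25 = 5
|EA| = √((8)² + (15)²) = √289 = 17
Perimeter = 7 + 13 + 6 + 5 + 17 = 48.

48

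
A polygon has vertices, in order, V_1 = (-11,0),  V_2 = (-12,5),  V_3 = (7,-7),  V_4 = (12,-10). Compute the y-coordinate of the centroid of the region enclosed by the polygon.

-163/102

Apply Gauss's area formula. First the cross-terms c_i = x_i·y_{i+1} − x_{i+1}·y_i:
  -55, 49, 14, -110  ⇒  2A = -102, A = -51.
Then Σ (y_i + y_{i+1})·c_i = 489, so ȳ = 489 / (6·(-51)) = -163/102.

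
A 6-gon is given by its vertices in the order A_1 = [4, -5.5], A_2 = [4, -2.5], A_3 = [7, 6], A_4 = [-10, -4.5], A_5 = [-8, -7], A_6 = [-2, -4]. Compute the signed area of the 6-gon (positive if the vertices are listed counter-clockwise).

80.5

Apply the shoelace formula: 2A = Σ (x_i·y_{i+1} − x_{i+1}·y_i), indices taken mod 6.
Σ = (12) + (41.5) + (28.5) + (34) + (18) + (27) = 161
Signed area = Σ/2 = 80.5 (positive ⇒ counter-clockwise traversal).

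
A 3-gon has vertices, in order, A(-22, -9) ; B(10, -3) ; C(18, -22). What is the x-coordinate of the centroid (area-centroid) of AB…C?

2

Apply the surveyor's formula. First the cross-terms c_i = x_i·y_{i+1} − x_{i+1}·y_i:
  156, -166, -646  ⇒  2A = -656, A = -328.
Then Σ (x_i + x_{i+1})·c_i = -3936, so x̄ = -3936 / (6·(-328)) = 2.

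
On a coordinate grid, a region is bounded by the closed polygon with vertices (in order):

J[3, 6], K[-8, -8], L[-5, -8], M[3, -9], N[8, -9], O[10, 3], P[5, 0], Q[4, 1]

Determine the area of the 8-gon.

143.5

Σ = (24) + (24) + (69) + (45) + (114) + (-15) + (5) + (21) = 287
Area = |Σ|/2 = 143.5.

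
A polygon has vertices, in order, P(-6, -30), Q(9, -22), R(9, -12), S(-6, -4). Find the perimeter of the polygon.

|PQ| = √((15)² + (8)²) = √289 = 17
|QR| = √((0)² + (10)²) = √100 = 10
|RS| = √((-15)² + (8)²) = √289 = 17
|SP| = √((0)² + (-26)²) = √676 = 26
Perimeter = 17 + 10 + 17 + 26 = 70.

70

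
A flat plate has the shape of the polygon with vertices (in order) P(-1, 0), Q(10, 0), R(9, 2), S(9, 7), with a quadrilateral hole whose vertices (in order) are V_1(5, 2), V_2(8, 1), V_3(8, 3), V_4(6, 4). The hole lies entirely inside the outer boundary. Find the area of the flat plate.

30.5

Outer boundary:
Apply the surveyor's formula: 2A = Σ (x_i·y_{i+1} − x_{i+1}·y_i), indices taken mod 4.
Σ = (0) + (20) + (45) + (7) = 72
Area = |Σ|/2 = 36.
Hole:
Apply the surveyor's formula: 2A = Σ (x_i·y_{i+1} − x_{i+1}·y_i), indices taken mod 4.
V_1→V_2: (5)(1) − (8)(2) = -11
V_2→V_3: (8)(3) − (8)(1) = 16
V_3→V_4: (8)(4) − (6)(3) = 14
V_4→V_1: (6)(2) − (5)(4) = -8
Σ = 11
Area = |Σ|/2 = 5.5.
Net area = 36 − 5.5 = 30.5.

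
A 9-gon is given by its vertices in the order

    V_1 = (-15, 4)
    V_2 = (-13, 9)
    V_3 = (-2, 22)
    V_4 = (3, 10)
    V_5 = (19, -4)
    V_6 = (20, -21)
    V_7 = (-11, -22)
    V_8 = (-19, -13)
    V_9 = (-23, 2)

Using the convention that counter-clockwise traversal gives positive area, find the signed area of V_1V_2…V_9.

-1151.5

Cross-terms: -83, -268, -86, -202, -319, -671, -275, -337, -62  ⇒  Σ = -2303
Signed area = Σ/2 = -1151.5 (negative ⇒ clockwise traversal).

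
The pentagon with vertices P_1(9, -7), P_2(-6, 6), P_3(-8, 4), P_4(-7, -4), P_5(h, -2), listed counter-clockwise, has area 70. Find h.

The doubled signed area Σ (x_i y_{i+1} − x_{i+1} y_i) is linear in h.
With h=0 it equals 128; the coefficient of h is -3 (from the two edges through P_5).
So -3·h + 128 = 2·70 = 140 ⇒ h = -4.

-4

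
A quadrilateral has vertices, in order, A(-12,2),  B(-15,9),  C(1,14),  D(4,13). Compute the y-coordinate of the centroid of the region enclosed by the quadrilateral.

Apply the shoelace (surveyor's) formula. First the cross-terms c_i = x_i·y_{i+1} − x_{i+1}·y_i:
  -78, -219, -43, 164  ⇒  2A = -176, A = -88.
Then Σ (y_i + y_{i+1})·c_i = -4596, so ȳ = -4596 / (6·(-88)) = 383/44.

383/44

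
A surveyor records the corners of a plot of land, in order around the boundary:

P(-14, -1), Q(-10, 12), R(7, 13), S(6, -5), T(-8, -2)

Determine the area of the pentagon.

288.5

Apply the surveyor's formula: 2A = Σ (x_i·y_{i+1} − x_{i+1}·y_i), indices taken mod 5.
Σ = (-178) + (-214) + (-113) + (-52) + (-20) = -577
Area = |Σ|/2 = 288.5.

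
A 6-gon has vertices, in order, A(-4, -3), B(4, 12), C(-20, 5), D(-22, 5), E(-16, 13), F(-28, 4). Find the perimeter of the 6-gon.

|AB| = √((8)² + (15)²) = √289 = 17
|BC| = √((-24)² + (-7)²) = √625 = 25
|CD| = √((-2)² + (0)²) = √4 = 2
|DE| = √((6)² + (8)²) = √100 = 10
|EF| = √((-12)² + (-9)²) = √225 = 15
|FA| = √((24)² + (-7)²) = √625 = 25
Perimeter = 17 + 25 + 2 + 10 + 15 + 25 = 94.

94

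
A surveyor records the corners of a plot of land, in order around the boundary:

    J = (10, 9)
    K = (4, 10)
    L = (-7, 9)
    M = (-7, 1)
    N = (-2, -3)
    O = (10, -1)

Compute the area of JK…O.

Σ = (64) + (106) + (56) + (23) + (32) + (100) = 381
Area = |Σ|/2 = 190.5.

190.5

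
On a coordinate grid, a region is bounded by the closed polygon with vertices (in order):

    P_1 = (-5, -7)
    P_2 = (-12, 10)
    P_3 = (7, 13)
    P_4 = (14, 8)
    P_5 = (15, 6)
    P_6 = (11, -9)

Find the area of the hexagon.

Apply the shoelace (surveyor's) formula: 2A = Σ (x_i·y_{i+1} − x_{i+1}·y_i), indices taken mod 6.
Σ = (-134) + (-226) + (-126) + (-36) + (-201) + (-122) = -845
Area = |Σ|/2 = 422.5.

422.5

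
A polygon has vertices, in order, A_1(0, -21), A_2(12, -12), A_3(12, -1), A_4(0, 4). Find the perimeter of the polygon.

|A_1A_2| = √((12)² + (9)²) = √225 = 15
|A_2A_3| = √((0)² + (11)²) = √121 = 11
|A_3A_4| = √((-12)² + (5)²) = √169 = 13
|A_4A_1| = √((0)² + (-25)²) = √625 = 25
Perimeter = 15 + 11 + 13 + 25 = 64.

64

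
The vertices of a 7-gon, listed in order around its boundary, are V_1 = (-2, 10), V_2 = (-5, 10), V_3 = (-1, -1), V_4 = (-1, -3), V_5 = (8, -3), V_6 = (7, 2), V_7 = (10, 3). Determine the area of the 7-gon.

V_1→V_2: (-2)(10) − (-5)(10) = 30
V_2→V_3: (-5)(-1) − (-1)(10) = 15
V_3→V_4: (-1)(-3) − (-1)(-1) = 2
V_4→V_5: (-1)(-3) − (8)(-3) = 27
V_5→V_6: (8)(2) − (7)(-3) = 37
V_6→V_7: (7)(3) − (10)(2) = 1
V_7→V_1: (10)(10) − (-2)(3) = 106
Σ = 218
Area = |Σ|/2 = 109.

109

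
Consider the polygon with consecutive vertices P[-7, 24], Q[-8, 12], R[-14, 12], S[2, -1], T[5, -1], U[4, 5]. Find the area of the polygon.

Apply the shoelace formula: 2A = Σ (x_i·y_{i+1} − x_{i+1}·y_i), indices taken mod 6.
P→Q: (-7)(12) − (-8)(24) = 108
Q→R: (-8)(12) − (-14)(12) = 72
R→S: (-14)(-1) − (2)(12) = -10
S→T: (2)(-1) − (5)(-1) = 3
T→U: (5)(5) − (4)(-1) = 29
U→P: (4)(24) − (-7)(5) = 131
Σ = 333
Area = |Σ|/2 = 166.5.

166.5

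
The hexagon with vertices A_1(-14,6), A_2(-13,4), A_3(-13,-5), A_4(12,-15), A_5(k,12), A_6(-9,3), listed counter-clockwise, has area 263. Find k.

-6

The doubled signed area Σ (x_i y_{i+1} − x_{i+1} y_i) is linear in k.
With k=0 it equals 634; the coefficient of k is 18 (from the two edges through A_5).
So 18·k + 634 = 2·263 = 526 ⇒ k = -6.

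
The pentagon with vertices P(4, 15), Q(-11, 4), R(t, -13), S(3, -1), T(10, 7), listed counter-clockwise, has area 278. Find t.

The doubled signed area Σ (x_i y_{i+1} − x_{i+1} y_i) is linear in t.
With t=0 it equals 516; the coefficient of t is -5 (from the two edges through R).
So -5·t + 516 = 2·278 = 556 ⇒ t = -8.

-8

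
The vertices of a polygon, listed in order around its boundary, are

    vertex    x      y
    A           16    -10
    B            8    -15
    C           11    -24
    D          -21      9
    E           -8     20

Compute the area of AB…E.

590

Apply the shoelace formula: 2A = Σ (x_i·y_{i+1} − x_{i+1}·y_i), indices taken mod 5.
Cross-terms: -160, -27, -405, -348, -240  ⇒  Σ = -1180
Area = |Σ|/2 = 590.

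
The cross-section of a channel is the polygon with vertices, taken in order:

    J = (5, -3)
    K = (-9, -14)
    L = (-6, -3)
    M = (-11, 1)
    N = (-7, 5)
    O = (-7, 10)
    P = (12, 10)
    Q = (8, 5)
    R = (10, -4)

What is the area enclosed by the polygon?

Cross-terms: -97, -57, -39, -48, -35, -190, -20, -82, -10  ⇒  Σ = -578
Area = |Σ|/2 = 289.

289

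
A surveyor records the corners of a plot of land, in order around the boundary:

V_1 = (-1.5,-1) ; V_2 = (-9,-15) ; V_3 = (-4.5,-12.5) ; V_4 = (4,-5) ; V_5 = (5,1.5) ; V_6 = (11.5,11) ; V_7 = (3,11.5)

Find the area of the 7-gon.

156.625

Apply the shoelace (surveyor's) formula: 2A = Σ (x_i·y_{i+1} − x_{i+1}·y_i), indices taken mod 7.
Σ = (13.5) + (45) + (72.5) + (31) + (37.75) + (99.25) + (14.25) = 313.25
Area = |Σ|/2 = 156.625.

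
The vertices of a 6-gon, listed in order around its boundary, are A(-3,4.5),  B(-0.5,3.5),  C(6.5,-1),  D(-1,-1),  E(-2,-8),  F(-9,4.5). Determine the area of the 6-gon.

Cross-terms: -8.25, -22.25, -7.5, 6, -81, -27  ⇒  Σ = -140
Area = |Σ|/2 = 70.

70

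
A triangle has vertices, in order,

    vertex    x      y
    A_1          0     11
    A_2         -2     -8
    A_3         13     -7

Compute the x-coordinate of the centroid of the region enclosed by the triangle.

11/3

Apply Gauss's area formula. First the cross-terms c_i = x_i·y_{i+1} − x_{i+1}·y_i:
  22, 118, 143  ⇒  2A = 283, A = 141.5.
Then Σ (x_i + x_{i+1})·c_i = 3113, so x̄ = 3113 / (6·141.5) = 11/3.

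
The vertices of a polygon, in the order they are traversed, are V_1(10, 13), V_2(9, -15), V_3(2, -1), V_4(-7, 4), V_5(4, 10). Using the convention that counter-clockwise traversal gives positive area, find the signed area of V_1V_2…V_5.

-189.5

V_1→V_2: (10)(-15) − (9)(13) = -267
V_2→V_3: (9)(-1) − (2)(-15) = 21
V_3→V_4: (2)(4) − (-7)(-1) = 1
V_4→V_5: (-7)(10) − (4)(4) = -86
V_5→V_1: (4)(13) − (10)(10) = -48
Σ = -379
Signed area = Σ/2 = -189.5 (negative ⇒ clockwise traversal).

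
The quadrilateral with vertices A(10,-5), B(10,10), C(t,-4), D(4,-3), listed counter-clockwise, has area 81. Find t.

Write out the shoelace sum; only the two edges meeting at C involve t:
2·Area = [(10·(-4) − t·10) + (t·(-3) − 4·(-4))] + 160
       = -13·t + 136 = 162
⇒ t = -2.

-2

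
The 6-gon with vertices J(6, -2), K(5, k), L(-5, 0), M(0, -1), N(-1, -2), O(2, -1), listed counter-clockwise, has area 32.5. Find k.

Write out the shoelace sum; only the two edges meeting at K involve k:
2·Area = [(6·k − 5·(-2)) + (5·0 − (-5)·k)] + 11
       = 11·k + 21 = 65
⇒ k = 4.

4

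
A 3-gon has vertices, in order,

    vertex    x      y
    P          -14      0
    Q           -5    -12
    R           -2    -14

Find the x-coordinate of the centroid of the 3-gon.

-7

Apply Gauss's area formula. First the cross-terms c_i = x_i·y_{i+1} − x_{i+1}·y_i:
  168, 46, -196  ⇒  2A = 18, A = 9.
Then Σ (x_i + x_{i+1})·c_i = -378, so x̄ = -378 / (6·9) = -7.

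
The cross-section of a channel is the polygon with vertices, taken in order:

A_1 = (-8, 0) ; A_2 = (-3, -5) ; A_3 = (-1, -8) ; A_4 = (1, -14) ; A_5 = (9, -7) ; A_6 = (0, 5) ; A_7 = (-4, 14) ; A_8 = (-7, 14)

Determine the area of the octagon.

Apply the shoelace formula: 2A = Σ (x_i·y_{i+1} − x_{i+1}·y_i), indices taken mod 8.
A_1→A_2: (-8)(-5) − (-3)(0) = 40
A_2→A_3: (-3)(-8) − (-1)(-5) = 19
A_3→A_4: (-1)(-14) − (1)(-8) = 22
A_4→A_5: (1)(-7) − (9)(-14) = 119
A_5→A_6: (9)(5) − (0)(-7) = 45
A_6→A_7: (0)(14) − (-4)(5) = 20
A_7→A_8: (-4)(14) − (-7)(14) = 42
A_8→A_1: (-7)(0) − (-8)(14) = 112
Σ = 419
Area = |Σ|/2 = 209.5.

209.5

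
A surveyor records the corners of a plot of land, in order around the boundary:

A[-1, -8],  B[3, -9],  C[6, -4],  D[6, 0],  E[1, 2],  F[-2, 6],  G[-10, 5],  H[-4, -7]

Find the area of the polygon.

Σ = (33) + (42) + (24) + (12) + (10) + (50) + (90) + (25) = 286
Area = |Σ|/2 = 143.

143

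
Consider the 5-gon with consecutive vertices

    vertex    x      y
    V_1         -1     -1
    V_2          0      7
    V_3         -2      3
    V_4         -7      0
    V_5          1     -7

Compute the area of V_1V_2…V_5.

Cross-terms: -7, 14, 21, 49, -8  ⇒  Σ = 69
Area = |Σ|/2 = 34.5.

34.5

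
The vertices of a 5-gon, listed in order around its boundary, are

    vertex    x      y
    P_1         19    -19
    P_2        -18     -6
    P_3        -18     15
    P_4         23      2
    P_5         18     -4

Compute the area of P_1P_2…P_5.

Σ = (-456) + (-378) + (-381) + (-128) + (-266) = -1609
Area = |Σ|/2 = 804.5.

804.5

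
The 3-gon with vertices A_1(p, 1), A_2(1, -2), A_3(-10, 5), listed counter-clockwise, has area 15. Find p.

Write out the shoelace sum; only the two edges meeting at A_1 involve p:
2·Area = [((-10)·1 − p·5) + (p·(-2) − 1·1)] + -15
       = -7·p + -26 = 30
⇒ p = -8.

-8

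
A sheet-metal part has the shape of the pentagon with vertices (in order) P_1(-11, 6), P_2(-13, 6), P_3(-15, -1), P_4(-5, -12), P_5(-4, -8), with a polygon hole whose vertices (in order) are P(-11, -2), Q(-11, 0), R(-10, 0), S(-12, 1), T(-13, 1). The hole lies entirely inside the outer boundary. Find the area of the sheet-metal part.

82

Outer boundary:
Σ = (12) + (103) + (175) + (-8) + (-112) = 170
Area = |Σ|/2 = 85.
Hole:
Σ = (-22) + (0) + (-10) + (1) + (37) = 6
Area = |Σ|/2 = 3.
Net area = 85 − 3 = 82.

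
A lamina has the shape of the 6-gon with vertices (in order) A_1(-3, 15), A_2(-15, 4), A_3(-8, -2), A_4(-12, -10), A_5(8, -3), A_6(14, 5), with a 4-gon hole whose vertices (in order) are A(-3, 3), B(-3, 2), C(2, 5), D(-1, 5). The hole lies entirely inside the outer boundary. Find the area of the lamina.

Outer boundary:
Apply Gauss's area formula: 2A = Σ (x_i·y_{i+1} − x_{i+1}·y_i), indices taken mod 6.
Σ = (213) + (62) + (56) + (116) + (82) + (225) = 754
Area = |Σ|/2 = 377.
Hole:
Cross-terms: 3, -19, 15, 12  ⇒  Σ = 11
Area = |Σ|/2 = 5.5.
Net area = 377 − 5.5 = 371.5.

371.5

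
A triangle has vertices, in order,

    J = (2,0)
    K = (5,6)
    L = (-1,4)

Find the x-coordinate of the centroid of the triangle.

2

Apply the shoelace formula. First the cross-terms c_i = x_i·y_{i+1} − x_{i+1}·y_i:
  12, 26, -8  ⇒  2A = 30, A = 15.
Then Σ (x_i + x_{i+1})·c_i = 180, so x̄ = 180 / (6·15) = 2.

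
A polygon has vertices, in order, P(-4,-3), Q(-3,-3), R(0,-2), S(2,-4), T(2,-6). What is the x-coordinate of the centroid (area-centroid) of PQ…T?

Apply the shoelace (surveyor's) formula. First the cross-terms c_i = x_i·y_{i+1} − x_{i+1}·y_i:
  3, 6, 4, -4, -30  ⇒  2A = -21, A = -10.5.
Then Σ (x_i + x_{i+1})·c_i = 13, so x̄ = 13 / (6·(-10.5)) = -13/63.

-13/63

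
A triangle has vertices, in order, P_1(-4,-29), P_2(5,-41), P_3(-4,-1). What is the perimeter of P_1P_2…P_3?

|P_1P_2| = √((9)² + (-12)²) = √225 = 15
|P_2P_3| = √((-9)² + (40)²) = √1681 = 41
|P_3P_1| = √((0)² + (-28)²) = √784 = 28
Perimeter = 15 + 41 + 28 = 84.

84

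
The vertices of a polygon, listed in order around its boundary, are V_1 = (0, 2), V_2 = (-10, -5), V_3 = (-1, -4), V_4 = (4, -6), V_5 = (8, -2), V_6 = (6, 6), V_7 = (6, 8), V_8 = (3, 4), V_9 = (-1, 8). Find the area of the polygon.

Apply the surveyor's formula: 2A = Σ (x_i·y_{i+1} − x_{i+1}·y_i), indices taken mod 9.
Σ = (20) + (35) + (22) + (40) + (60) + (12) + (0) + (28) + (-2) = 215
Area = |Σ|/2 = 107.5.

107.5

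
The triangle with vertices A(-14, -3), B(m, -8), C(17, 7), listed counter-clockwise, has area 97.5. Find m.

The doubled signed area Σ (x_i y_{i+1} − x_{i+1} y_i) is linear in m.
With m=0 it equals 295; the coefficient of m is 10 (from the two edges through B).
So 10·m + 295 = 2·97.5 = 195 ⇒ m = -10.

-10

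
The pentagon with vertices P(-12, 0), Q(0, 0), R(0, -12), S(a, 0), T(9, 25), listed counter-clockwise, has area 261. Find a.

The doubled signed area Σ (x_i y_{i+1} − x_{i+1} y_i) is linear in a.
With a=0 it equals 300; the coefficient of a is 37 (from the two edges through S).
So 37·a + 300 = 2·261 = 522 ⇒ a = 6.

6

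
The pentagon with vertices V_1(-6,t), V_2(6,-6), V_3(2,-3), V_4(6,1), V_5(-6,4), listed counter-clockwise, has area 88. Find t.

-6

Write out the shoelace sum; only the two edges meeting at V_1 involve t:
2·Area = [((-6)·t − (-6)·4) + ((-6)·(-6) − 6·t)] + 44
       = -12·t + 104 = 176
⇒ t = -6.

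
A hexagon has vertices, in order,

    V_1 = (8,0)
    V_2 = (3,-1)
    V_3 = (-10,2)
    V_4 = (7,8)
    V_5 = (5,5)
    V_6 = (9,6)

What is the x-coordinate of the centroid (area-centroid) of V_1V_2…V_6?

48/29

Apply the shoelace (surveyor's) formula. First the cross-terms c_i = x_i·y_{i+1} − x_{i+1}·y_i:
  -8, -4, -94, -5, -15, -48  ⇒  2A = -174, A = -87.
Then Σ (x_i + x_{i+1})·c_i = -864, so x̄ = -864 / (6·(-87)) = 48/29.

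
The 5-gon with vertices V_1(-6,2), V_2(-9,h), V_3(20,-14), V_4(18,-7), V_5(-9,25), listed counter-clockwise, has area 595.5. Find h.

The doubled signed area Σ (x_i y_{i+1} − x_{i+1} y_i) is linear in h.
With h=0 it equals 775; the coefficient of h is -26 (from the two edges through V_2).
So -26·h + 775 = 2·595.5 = 1191 ⇒ h = -16.

-16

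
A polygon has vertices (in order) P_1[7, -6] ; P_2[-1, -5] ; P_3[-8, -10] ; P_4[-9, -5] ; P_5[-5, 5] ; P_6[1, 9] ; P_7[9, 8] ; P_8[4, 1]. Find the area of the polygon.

184

Σ = (-41) + (-30) + (-50) + (-70) + (-50) + (-73) + (-23) + (-31) = -368
Area = |Σ|/2 = 184.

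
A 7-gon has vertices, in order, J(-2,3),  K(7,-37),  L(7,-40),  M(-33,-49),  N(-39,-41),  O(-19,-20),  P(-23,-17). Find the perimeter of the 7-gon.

158

|JK| = √((9)² + (-40)²) = √1681 = 41
|KL| = √((0)² + (-3)²) = √9 = 3
|LM| = √((-40)² + (-9)²) = √1681 = 41
|MN| = √((-6)² + (8)²) = √100 = 10
|NO| = √((20)² + (21)²) = √841 = 29
|OP| = √((-4)² + (3)²) = √25 = 5
|PJ| = √((21)² + (20)²) = √841 = 29
Perimeter = 41 + 3 + 41 + 10 + 29 + 5 + 29 = 158.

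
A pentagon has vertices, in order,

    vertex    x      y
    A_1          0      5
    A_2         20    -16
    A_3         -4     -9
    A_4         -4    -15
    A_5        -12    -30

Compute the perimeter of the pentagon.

114

|A_1A_2| = √((20)² + (-21)²) = √841 = 29
|A_2A_3| = √((-24)² + (7)²) = √625 = 25
|A_3A_4| = √((0)² + (-6)²) = √36 = 6
|A_4A_5| = √((-8)² + (-15)²) = √289 = 17
|A_5A_1| = √((12)² + (35)²) = √1369 = 37
Perimeter = 29 + 25 + 6 + 17 + 37 = 114.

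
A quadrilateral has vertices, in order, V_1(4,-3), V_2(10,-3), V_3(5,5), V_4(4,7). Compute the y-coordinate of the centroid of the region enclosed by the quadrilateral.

Apply the surveyor's formula. First the cross-terms c_i = x_i·y_{i+1} − x_{i+1}·y_i:
  18, 65, 15, -40  ⇒  2A = 58, A = 29.
Then Σ (y_i + y_{i+1})·c_i = 42, so ȳ = 42 / (6·29) = 7/29.

7/29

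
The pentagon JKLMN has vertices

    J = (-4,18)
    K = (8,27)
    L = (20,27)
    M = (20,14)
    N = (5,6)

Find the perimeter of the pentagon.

|JK| = √((12)² + (9)²) = √225 = 15
|KL| = √((12)² + (0)²) = √144 = 12
|LM| = √((0)² + (-13)²) = √169 = 13
|MN| = √((-15)² + (-8)²) = √289 = 17
|NJ| = √((-9)² + (12)²) = √225 = 15
Perimeter = 15 + 12 + 13 + 17 + 15 = 72.

72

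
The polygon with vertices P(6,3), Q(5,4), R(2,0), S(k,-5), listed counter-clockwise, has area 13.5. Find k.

The doubled signed area Σ (x_i y_{i+1} − x_{i+1} y_i) is linear in k.
With k=0 it equals 21; the coefficient of k is 3 (from the two edges through S).
So 3·k + 21 = 2·13.5 = 27 ⇒ k = 2.

2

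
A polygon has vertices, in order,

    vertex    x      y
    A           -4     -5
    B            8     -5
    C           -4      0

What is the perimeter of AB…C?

|AB| = √((12)² + (0)²) = √144 = 12
|BC| = √((-12)² + (5)²) = √169 = 13
|CA| = √((0)² + (-5)²) = √25 = 5
Perimeter = 12 + 13 + 5 = 30.

30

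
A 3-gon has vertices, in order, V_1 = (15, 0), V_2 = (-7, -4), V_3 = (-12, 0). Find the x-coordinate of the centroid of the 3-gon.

Apply the surveyor's formula. First the cross-terms c_i = x_i·y_{i+1} − x_{i+1}·y_i:
  -60, -48, 0  ⇒  2A = -108, A = -54.
Then Σ (x_i + x_{i+1})·c_i = 432, so x̄ = 432 / (6·(-54)) = -4/3.

-4/3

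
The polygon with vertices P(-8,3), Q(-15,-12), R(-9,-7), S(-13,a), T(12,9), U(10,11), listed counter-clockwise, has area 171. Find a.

The doubled signed area Σ (x_i y_{i+1} − x_{i+1} y_i) is linear in a.
With a=0 it equals 90; the coefficient of a is -21 (from the two edges through S).
So -21·a + 90 = 2·171 = 342 ⇒ a = -12.

-12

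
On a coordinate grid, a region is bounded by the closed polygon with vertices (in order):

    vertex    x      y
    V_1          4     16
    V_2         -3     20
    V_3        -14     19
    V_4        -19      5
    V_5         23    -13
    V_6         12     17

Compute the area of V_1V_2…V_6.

V_1→V_2: (4)(20) − (-3)(16) = 128
V_2→V_3: (-3)(19) − (-14)(20) = 223
V_3→V_4: (-14)(5) − (-19)(19) = 291
V_4→V_5: (-19)(-13) − (23)(5) = 132
V_5→V_6: (23)(17) − (12)(-13) = 547
V_6→V_1: (12)(16) − (4)(17) = 124
Σ = 1445
Area = |Σ|/2 = 722.5.

722.5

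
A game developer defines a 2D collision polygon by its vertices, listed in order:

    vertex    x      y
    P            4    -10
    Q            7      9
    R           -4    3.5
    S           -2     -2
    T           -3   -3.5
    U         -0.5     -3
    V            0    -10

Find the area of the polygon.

Σ = (106) + (60.5) + (15) + (1) + (7.25) + (5) + (40) = 234.75
Area = |Σ|/2 = 117.375.

117.375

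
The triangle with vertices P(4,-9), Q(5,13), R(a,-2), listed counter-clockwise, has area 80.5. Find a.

-3

The doubled signed area Σ (x_i y_{i+1} − x_{i+1} y_i) is linear in a.
With a=0 it equals 95; the coefficient of a is -22 (from the two edges through R).
So -22·a + 95 = 2·80.5 = 161 ⇒ a = -3.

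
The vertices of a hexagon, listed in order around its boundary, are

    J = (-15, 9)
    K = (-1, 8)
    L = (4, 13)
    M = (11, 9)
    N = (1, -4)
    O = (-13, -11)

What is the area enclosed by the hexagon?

J→K: (-15)(8) − (-1)(9) = -111
K→L: (-1)(13) − (4)(8) = -45
L→M: (4)(9) − (11)(13) = -107
M→N: (11)(-4) − (1)(9) = -53
N→O: (1)(-11) − (-13)(-4) = -63
O→J: (-13)(9) − (-15)(-11) = -282
Σ = -661
Area = |Σ|/2 = 330.5.

330.5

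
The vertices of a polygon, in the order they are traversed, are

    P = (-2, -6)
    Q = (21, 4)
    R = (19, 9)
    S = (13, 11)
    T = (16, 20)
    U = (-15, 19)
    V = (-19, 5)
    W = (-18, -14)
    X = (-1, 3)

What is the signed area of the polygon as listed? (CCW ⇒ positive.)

798.5

P→Q: (-2)(4) − (21)(-6) = 118
Q→R: (21)(9) − (19)(4) = 113
R→S: (19)(11) − (13)(9) = 92
S→T: (13)(20) − (16)(11) = 84
T→U: (16)(19) − (-15)(20) = 604
U→V: (-15)(5) − (-19)(19) = 286
V→W: (-19)(-14) − (-18)(5) = 356
W→X: (-18)(3) − (-1)(-14) = -68
X→P: (-1)(-6) − (-2)(3) = 12
Σ = 1597
Signed area = Σ/2 = 798.5 (positive ⇒ counter-clockwise traversal).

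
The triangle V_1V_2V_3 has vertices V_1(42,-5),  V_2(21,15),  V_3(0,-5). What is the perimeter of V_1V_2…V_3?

|V_1V_2| = √((-21)² + (20)²) = √841 = 29
|V_2V_3| = √((-21)² + (-20)²) = √841 = 29
|V_3V_1| = √((42)² + (0)²) = √1764 = 42
Perimeter = 29 + 29 + 42 = 100.

100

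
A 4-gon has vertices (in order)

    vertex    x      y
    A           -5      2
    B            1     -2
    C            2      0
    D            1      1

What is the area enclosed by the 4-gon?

Σ = (8) + (4) + (2) + (7) = 21
Area = |Σ|/2 = 10.5.

10.5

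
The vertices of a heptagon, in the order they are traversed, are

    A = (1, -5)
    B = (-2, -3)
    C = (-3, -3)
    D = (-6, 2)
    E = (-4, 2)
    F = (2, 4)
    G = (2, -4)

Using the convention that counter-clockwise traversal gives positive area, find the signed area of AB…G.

-43

Cross-terms: -13, -3, -24, -4, -20, -16, -6  ⇒  Σ = -86
Signed area = Σ/2 = -43 (negative ⇒ clockwise traversal).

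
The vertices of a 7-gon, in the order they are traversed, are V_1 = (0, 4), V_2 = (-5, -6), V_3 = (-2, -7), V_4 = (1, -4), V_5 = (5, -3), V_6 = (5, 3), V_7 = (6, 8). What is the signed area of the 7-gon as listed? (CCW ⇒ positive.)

75.5

Apply Gauss's area formula: 2A = Σ (x_i·y_{i+1} − x_{i+1}·y_i), indices taken mod 7.
Σ = (20) + (23) + (15) + (17) + (30) + (22) + (24) = 151
Signed area = Σ/2 = 75.5 (positive ⇒ counter-clockwise traversal).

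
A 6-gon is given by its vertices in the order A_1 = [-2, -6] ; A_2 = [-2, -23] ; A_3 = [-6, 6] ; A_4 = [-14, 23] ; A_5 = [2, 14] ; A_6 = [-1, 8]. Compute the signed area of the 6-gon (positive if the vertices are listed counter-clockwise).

-180

Σ = (34) + (-150) + (-54) + (-242) + (30) + (22) = -360
Signed area = Σ/2 = -180 (negative ⇒ clockwise traversal).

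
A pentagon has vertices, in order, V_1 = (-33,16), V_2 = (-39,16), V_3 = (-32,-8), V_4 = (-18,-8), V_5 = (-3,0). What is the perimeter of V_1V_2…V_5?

96

|V_1V_2| = √((-6)² + (0)²) = √36 = 6
|V_2V_3| = √((7)² + (-24)²) = √625 = 25
|V_3V_4| = √((14)² + (0)²) = √196 = 14
|V_4V_5| = √((15)² + (8)²) = √289 = 17
|V_5V_1| = √((-30)² + (16)²) = √1156 = 34
Perimeter = 6 + 25 + 14 + 17 + 34 = 96.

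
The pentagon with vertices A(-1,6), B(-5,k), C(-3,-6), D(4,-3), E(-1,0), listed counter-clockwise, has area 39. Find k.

The doubled signed area Σ (x_i y_{i+1} − x_{i+1} y_i) is linear in k.
With k=0 it equals 84; the coefficient of k is 2 (from the two edges through B).
So 2·k + 84 = 2·39 = 78 ⇒ k = -3.

-3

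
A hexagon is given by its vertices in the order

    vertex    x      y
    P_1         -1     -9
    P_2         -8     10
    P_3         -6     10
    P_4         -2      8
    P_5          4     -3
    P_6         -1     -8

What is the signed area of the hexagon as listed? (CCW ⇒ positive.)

Apply the surveyor's formula: 2A = Σ (x_i·y_{i+1} − x_{i+1}·y_i), indices taken mod 6.
Cross-terms: -82, -20, -28, -26, -35, 1  ⇒  Σ = -190
Signed area = Σ/2 = -95 (negative ⇒ clockwise traversal).

-95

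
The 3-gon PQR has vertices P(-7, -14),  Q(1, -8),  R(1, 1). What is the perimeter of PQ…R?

|PQ| = √((8)² + (6)²) = √100 = 10
|QR| = √((0)² + (9)²) = √81 = 9
|RP| = √((-8)² + (-15)²) = √289 = 17
Perimeter = 10 + 9 + 17 = 36.

36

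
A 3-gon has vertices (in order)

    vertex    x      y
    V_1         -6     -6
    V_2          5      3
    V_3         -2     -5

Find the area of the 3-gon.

Apply Gauss's area formula: 2A = Σ (x_i·y_{i+1} − x_{i+1}·y_i), indices taken mod 3.
Σ = (12) + (-19) + (-18) = -25
Area = |Σ|/2 = 12.5.

12.5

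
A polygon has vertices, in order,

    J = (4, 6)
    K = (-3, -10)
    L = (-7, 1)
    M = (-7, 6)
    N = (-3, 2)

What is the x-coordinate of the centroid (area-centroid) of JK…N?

-283/114

Apply the shoelace formula. First the cross-terms c_i = x_i·y_{i+1} − x_{i+1}·y_i:
  -22, -73, -35, 4, -26  ⇒  2A = -152, A = -76.
Then Σ (x_i + x_{i+1})·c_i = 1132, so x̄ = 1132 / (6·(-76)) = -283/114.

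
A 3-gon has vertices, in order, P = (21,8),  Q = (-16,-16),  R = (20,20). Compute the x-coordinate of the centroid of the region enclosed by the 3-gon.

25/3

Apply the surveyor's formula. First the cross-terms c_i = x_i·y_{i+1} − x_{i+1}·y_i:
  -208, 0, -260  ⇒  2A = -468, A = -234.
Then Σ (x_i + x_{i+1})·c_i = -11700, so x̄ = -11700 / (6·(-234)) = 25/3.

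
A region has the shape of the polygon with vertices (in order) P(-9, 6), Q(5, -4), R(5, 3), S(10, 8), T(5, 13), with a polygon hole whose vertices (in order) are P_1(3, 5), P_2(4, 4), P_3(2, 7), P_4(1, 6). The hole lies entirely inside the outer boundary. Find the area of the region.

142

Outer boundary:
Apply the shoelace (surveyor's) formula: 2A = Σ (x_i·y_{i+1} − x_{i+1}·y_i), indices taken mod 5.
Cross-terms: 6, 35, 10, 90, 147  ⇒  Σ = 288
Area = |Σ|/2 = 144.
Hole:
Apply Gauss's area formula: 2A = Σ (x_i·y_{i+1} − x_{i+1}·y_i), indices taken mod 4.
Σ = (-8) + (20) + (5) + (-13) = 4
Area = |Σ|/2 = 2.
Net area = 144 − 2 = 142.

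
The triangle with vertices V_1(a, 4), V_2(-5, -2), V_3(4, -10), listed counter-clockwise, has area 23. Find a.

-6

The doubled signed area Σ (x_i y_{i+1} − x_{i+1} y_i) is linear in a.
With a=0 it equals 94; the coefficient of a is 8 (from the two edges through V_1).
So 8·a + 94 = 2·23 = 46 ⇒ a = -6.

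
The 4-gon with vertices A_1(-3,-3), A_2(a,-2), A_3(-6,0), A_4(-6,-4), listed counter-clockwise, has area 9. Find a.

Write out the shoelace sum; only the two edges meeting at A_2 involve a:
2·Area = [((-3)·(-2) − a·(-3)) + (a·0 − (-6)·(-2))] + 30
       = 3·a + 24 = 18
⇒ a = -2.

-2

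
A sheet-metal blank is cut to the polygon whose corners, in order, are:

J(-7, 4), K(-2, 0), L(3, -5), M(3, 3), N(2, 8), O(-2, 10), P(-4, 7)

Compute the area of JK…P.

77.5

Σ = (8) + (10) + (24) + (18) + (36) + (26) + (33) = 155
Area = |Σ|/2 = 77.5.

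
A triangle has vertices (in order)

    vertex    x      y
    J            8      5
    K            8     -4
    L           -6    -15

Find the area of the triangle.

63

Apply Gauss's area formula: 2A = Σ (x_i·y_{i+1} − x_{i+1}·y_i), indices taken mod 3.
Cross-terms: -72, -144, 90  ⇒  Σ = -126
Area = |Σ|/2 = 63.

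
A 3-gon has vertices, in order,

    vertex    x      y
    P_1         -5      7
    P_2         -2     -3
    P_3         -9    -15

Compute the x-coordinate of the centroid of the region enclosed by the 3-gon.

-16/3

Apply the shoelace formula. First the cross-terms c_i = x_i·y_{i+1} − x_{i+1}·y_i:
  29, 3, -138  ⇒  2A = -106, A = -53.
Then Σ (x_i + x_{i+1})·c_i = 1696, so x̄ = 1696 / (6·(-53)) = -16/3.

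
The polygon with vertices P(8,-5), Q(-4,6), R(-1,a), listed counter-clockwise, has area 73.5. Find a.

-9

The doubled signed area Σ (x_i y_{i+1} − x_{i+1} y_i) is linear in a.
With a=0 it equals 39; the coefficient of a is -12 (from the two edges through R).
So -12·a + 39 = 2·73.5 = 147 ⇒ a = -9.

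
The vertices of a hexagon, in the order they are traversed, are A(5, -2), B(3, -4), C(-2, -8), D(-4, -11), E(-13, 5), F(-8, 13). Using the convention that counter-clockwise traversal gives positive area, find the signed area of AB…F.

Apply Gauss's area formula: 2A = Σ (x_i·y_{i+1} − x_{i+1}·y_i), indices taken mod 6.
Cross-terms: -14, -32, -10, -163, -129, -49  ⇒  Σ = -397
Signed area = Σ/2 = -198.5 (negative ⇒ clockwise traversal).

-198.5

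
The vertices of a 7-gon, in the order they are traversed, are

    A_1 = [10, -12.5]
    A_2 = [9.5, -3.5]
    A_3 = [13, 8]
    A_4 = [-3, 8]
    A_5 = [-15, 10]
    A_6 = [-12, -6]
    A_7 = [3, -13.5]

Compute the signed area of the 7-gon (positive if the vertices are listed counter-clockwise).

455.375

Apply the surveyor's formula: 2A = Σ (x_i·y_{i+1} − x_{i+1}·y_i), indices taken mod 7.
Cross-terms: 83.75, 121.5, 128, 90, 210, 180, 97.5  ⇒  Σ = 910.75
Signed area = Σ/2 = 455.375 (positive ⇒ counter-clockwise traversal).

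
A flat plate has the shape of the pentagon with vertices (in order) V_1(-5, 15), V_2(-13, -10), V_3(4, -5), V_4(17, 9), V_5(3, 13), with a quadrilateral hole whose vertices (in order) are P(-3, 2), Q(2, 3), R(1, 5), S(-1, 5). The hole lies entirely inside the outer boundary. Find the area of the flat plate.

Outer boundary:
Σ = (245) + (105) + (121) + (194) + (110) = 775
Area = |Σ|/2 = 387.5.
Hole:
Σ = (-13) + (7) + (10) + (13) = 17
Area = |Σ|/2 = 8.5.
Net area = 387.5 − 8.5 = 379.

379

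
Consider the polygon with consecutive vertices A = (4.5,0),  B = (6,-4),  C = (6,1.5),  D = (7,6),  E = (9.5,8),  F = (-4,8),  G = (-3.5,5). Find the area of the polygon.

66.5

Apply the surveyor's formula: 2A = Σ (x_i·y_{i+1} − x_{i+1}·y_i), indices taken mod 7.
Σ = (-18) + (33) + (25.5) + (-1) + (108) + (8) + (-22.5) = 133
Area = |Σ|/2 = 66.5.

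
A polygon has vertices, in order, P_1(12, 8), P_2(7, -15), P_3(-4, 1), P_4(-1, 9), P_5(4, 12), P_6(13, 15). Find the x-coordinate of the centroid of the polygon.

509/102

Apply the shoelace formula. First the cross-terms c_i = x_i·y_{i+1} − x_{i+1}·y_i:
  -236, -53, -35, -48, -96, -76  ⇒  2A = -544, A = -272.
Then Σ (x_i + x_{i+1})·c_i = -8144, so x̄ = -8144 / (6·(-272)) = 509/102.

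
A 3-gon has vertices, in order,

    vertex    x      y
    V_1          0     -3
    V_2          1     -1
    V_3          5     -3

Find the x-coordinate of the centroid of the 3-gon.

Apply the surveyor's formula. First the cross-terms c_i = x_i·y_{i+1} − x_{i+1}·y_i:
  3, 2, -15  ⇒  2A = -10, A = -5.
Then Σ (x_i + x_{i+1})·c_i = -60, so x̄ = -60 / (6·(-5)) = 2.

2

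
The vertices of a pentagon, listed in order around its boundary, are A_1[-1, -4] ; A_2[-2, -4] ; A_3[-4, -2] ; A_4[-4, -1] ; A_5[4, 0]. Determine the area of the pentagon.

Cross-terms: -4, -12, -4, 4, -16  ⇒  Σ = -32
Area = |Σ|/2 = 16.

16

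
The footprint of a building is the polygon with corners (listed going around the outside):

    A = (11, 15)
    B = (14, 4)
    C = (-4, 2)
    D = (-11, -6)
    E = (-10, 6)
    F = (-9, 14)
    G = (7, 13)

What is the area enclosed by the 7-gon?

Apply the surveyor's formula: 2A = Σ (x_i·y_{i+1} − x_{i+1}·y_i), indices taken mod 7.
A→B: (11)(4) − (14)(15) = -166
B→C: (14)(2) − (-4)(4) = 44
C→D: (-4)(-6) − (-11)(2) = 46
D→E: (-11)(6) − (-10)(-6) = -126
E→F: (-10)(14) − (-9)(6) = -86
F→G: (-9)(13) − (7)(14) = -215
G→A: (7)(15) − (11)(13) = -38
Σ = -541
Area = |Σ|/2 = 270.5.

270.5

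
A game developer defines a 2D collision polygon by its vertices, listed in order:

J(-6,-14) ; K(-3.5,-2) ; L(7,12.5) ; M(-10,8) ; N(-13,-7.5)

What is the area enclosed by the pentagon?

215.125

Apply the shoelace (surveyor's) formula: 2A = Σ (x_i·y_{i+1} − x_{i+1}·y_i), indices taken mod 5.
J→K: (-6)(-2) − (-3.5)(-14) = -37
K→L: (-3.5)(12.5) − (7)(-2) = -29.75
L→M: (7)(8) − (-10)(12.5) = 181
M→N: (-10)(-7.5) − (-13)(8) = 179
N→J: (-13)(-14) − (-6)(-7.5) = 137
Σ = 430.25
Area = |Σ|/2 = 215.125.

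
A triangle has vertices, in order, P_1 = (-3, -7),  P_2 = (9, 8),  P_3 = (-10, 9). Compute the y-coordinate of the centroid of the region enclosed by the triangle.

10/3

Apply the surveyor's formula. First the cross-terms c_i = x_i·y_{i+1} − x_{i+1}·y_i:
  39, 161, 97  ⇒  2A = 297, A = 148.5.
Then Σ (y_i + y_{i+1})·c_i = 2970, so ȳ = 2970 / (6·148.5) = 10/3.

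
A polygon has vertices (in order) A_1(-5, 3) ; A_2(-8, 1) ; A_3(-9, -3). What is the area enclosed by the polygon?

Σ = (19) + (33) + (-42) = 10
Area = |Σ|/2 = 5.

5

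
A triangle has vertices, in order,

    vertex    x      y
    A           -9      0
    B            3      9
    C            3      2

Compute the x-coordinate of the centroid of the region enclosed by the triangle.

Apply the shoelace (surveyor's) formula. First the cross-terms c_i = x_i·y_{i+1} − x_{i+1}·y_i:
  -81, -21, 18  ⇒  2A = -84, A = -42.
Then Σ (x_i + x_{i+1})·c_i = 252, so x̄ = 252 / (6·(-42)) = -1.

-1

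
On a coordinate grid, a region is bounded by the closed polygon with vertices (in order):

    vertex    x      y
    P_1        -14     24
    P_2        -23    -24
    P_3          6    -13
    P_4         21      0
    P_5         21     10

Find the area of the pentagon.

1229

Apply the surveyor's formula: 2A = Σ (x_i·y_{i+1} − x_{i+1}·y_i), indices taken mod 5.
P_1→P_2: (-14)(-24) − (-23)(24) = 888
P_2→P_3: (-23)(-13) − (6)(-24) = 443
P_3→P_4: (6)(0) − (21)(-13) = 273
P_4→P_5: (21)(10) − (21)(0) = 210
P_5→P_1: (21)(24) − (-14)(10) = 644
Σ = 2458
Area = |Σ|/2 = 1229.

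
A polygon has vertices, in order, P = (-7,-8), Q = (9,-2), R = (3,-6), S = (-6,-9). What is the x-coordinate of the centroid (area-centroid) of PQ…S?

Apply the shoelace formula. First the cross-terms c_i = x_i·y_{i+1} − x_{i+1}·y_i:
  86, -48, -63, -15  ⇒  2A = -40, A = -20.
Then Σ (x_i + x_{i+1})·c_i = -20, so x̄ = -20 / (6·(-20)) = 1/6.

1/6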